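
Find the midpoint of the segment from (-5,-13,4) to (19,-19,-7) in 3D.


Mx = (-5+19)/2 = 7.0000
My = (-13- 19)/2 = -16.0000
Mz = (4- 7)/2 = -1.5000

M = (7.0000, -16.0000, -1.5000)


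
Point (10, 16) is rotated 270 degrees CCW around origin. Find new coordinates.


cos(270) = 0, sin(270) = -1
x' = 10*0 - 16*(-1) = 16
y' = 10*(-1) + 16*0 = -10

(16, -10)


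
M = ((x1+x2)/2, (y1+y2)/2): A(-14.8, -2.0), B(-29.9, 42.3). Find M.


Mx = (-14.8 - 29.9)/2 = -44.7/2 = -22.3500
My = (-2.0 + 42.3)/2 = 40.3/2 = 20.1500

(-22.3500, 20.1500)


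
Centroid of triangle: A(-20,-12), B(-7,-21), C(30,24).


Gx = (-20- 7+30)/3 = 3/3 = 1.0000
Gy = (-12- 21+24)/3 = -9/3 = -3.0000

G = (1.0000, -3.0000)


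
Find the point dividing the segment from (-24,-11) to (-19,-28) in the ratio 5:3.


Px = (5*(-19) + 3*(-24))/8 = -167/8 = -20.8750
Py = (5*(-28) + 3*(-11))/8 = -173/8 = -21.6250

P = (-20.8750, -21.6250)


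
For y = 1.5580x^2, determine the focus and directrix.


a = 1.5580
1/(4a) = 0.1605
Focus = (0, 0.1605)
Directrix: y = -0.1605

Focus = (0, 0.1605), Directrix: y = -0.1605


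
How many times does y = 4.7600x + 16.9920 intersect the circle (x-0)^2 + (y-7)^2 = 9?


Substitute y = 4.7600x + 16.9920: (x-0)^2 + (4.7600x+16.9920-7)^2 = 9
Expand to Ax^2 + Bx + C = 0, where b-k = 9.992
A = 1+m^2 = 23.6576
B = 2(m(b-k) - h) = 2(4.7600*9.992 - 0) = 95.12384
C = h^2 + (b-k)^2 - r^2 = 0 + 99.840064 - 9 = 90.840064
disc = B^2-4AC = 9048.5449 - 8596.2316 = 452.3133
disc > 0

2 intersection points


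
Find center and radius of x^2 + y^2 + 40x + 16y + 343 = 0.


h = -D/2 = -40/2 = -20
k = -E/2 = -16/2 = -8
r^2 = h^2 + k^2 - F = 400 + 64 - 343 = 121
r = 11

Center (-20, -8), radius = 11


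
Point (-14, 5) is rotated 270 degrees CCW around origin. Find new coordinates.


cos(270) = 0, sin(270) = -1
x' = -14*0 - 5*(-1) = 5
y' = -14*(-1) + 5*0 = 14

(5, 14)


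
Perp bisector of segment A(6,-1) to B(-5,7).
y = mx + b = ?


Midpoint = (0.5, 3)
Slope of AB = dy/dx = 8/(-11) = -0.7273
Perp slope = -dx/dy = 11/8 = 1.3750
b = My - (perp slope)*Mx = 3 + (-11*0.5)/8 = 3 - 0.6875 = 2.3125

y = 1.3750x + 2.3125


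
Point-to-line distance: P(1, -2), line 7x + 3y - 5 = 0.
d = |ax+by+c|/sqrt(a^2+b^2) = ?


|7*1 + 3*(-2) - 5| = |-4| = 4
sqrt(49 + 9) = sqrt(58) = 7.6158
d = 4/sqrt(58) = 0.5252

0.5252


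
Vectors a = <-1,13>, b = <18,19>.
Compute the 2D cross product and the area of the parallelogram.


cross = -1*19 - 13*18 = -19 - 234 = -253
Parallelogram area = |-253| = 253

cross = -253, parallelogram area = 253


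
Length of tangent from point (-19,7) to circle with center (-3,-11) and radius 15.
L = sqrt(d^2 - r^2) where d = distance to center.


d = sqrt((-19+ 3)^2 + (7+ 11)^2) = sqrt(256+324) = 24.0832
L = sqrt(580.0000 - 225) = sqrt(355.0000) = 18.8414

18.8414


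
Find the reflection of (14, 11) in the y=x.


Reflection rule for y=x: (y, x)
(14, 11) -> (11, 14)

(11, 14)


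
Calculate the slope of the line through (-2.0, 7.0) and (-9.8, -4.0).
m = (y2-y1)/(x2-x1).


dy = -4.0 - 7.0 = -11.0
dx = -9.8 + 2.0 = -7.8
m = -11.0/(-7.8) = 1.4103

m = 1.4103


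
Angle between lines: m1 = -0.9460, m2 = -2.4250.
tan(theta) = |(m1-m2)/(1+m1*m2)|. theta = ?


m1-m2 = 1.479
1+m1*m2 = 3.29405
tan(theta) = |1.479/3.29405| = 0.448991
theta = arctan(|1.479/3.29405|) = 24.1797 degrees (acute angle)

24.1797 degrees


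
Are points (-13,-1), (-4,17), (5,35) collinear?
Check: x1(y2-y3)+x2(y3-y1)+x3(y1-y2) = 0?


-13*(17-35) - 4*(35+ 1) + 5*(-1-17)
= 234 - 144 - 90 = 0

Yes, collinear (determinant = 0)


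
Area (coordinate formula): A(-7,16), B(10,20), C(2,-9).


-7*(20+ 9) = -203
10*(-9-16) = -250
2*(16-20) = -8
sum = -461
Area = |-461|/2 = 230.5000

230.5000 sq units


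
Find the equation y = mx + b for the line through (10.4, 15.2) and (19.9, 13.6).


m = (-1.6)/(9.5) = -0.1684
b = y1 - m*x1 = 15.2 - (-1.6*10.4)/(9.5) = 15.2 + 1.7516 = 16.9516

y = -0.1684x + 16.9516


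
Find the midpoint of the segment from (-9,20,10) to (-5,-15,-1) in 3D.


Mx = (-9- 5)/2 = -7.0000
My = (20- 15)/2 = 2.5000
Mz = (10- 1)/2 = 4.5000

M = (-7.0000, 2.5000, 4.5000)


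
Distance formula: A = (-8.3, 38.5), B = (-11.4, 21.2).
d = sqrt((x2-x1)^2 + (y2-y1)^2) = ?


dx = -11.4 + 8.3 = -3.1
dy = 21.2 - 38.5 = -17.3
d = sqrt(9.61 + 299.29) = sqrt(308.9) = 17.5756

17.5756


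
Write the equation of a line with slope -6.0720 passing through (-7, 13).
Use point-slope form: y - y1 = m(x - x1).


y - 13 = -6.0720(x + 7)
y = -6.0720x + 13 + 6.0720*(-7)
y = -6.0720x - 29.5040

y = -6.0720x - 29.5040


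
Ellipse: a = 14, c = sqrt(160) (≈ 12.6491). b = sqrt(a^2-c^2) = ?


b^2 = 14^2 - (sqrt(160))^2 = 196 - 160 = 36
b = sqrt(36) = 6

b = 6


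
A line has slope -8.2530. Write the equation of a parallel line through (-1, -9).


Parallel lines have equal slopes.
m2 = -8.2530
b2 = -9 + 8.2530*(-1) = -17.2530

y = -8.2530x - 17.2530


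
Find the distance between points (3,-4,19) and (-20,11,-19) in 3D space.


dx=-23, dy=15, dz=-38
d = sqrt(529+225+1444) = sqrt(2198) = 46.8828

46.8828


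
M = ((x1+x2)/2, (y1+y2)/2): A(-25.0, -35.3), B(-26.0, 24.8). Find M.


Mx = (-25.0 - 26.0)/2 = -51.0/2 = -25.5000
My = (-35.3 + 24.8)/2 = -10.5/2 = -5.2500

(-25.5000, -5.2500)


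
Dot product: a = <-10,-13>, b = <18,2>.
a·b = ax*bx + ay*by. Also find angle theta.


a·b = -10*18 - 13*2 = -180 - 26 = -206
|a| = sqrt(100+169) = 16.4012
|b| = sqrt(324+4) = 18.1108
cos(theta) = -206/(sqrt(269)*sqrt(328)) = -206/sqrt(88232) = -0.693512
theta = arccos(-206/sqrt(88232)) = 133.9088 degrees

a·b = -206, theta = 133.9088 deg


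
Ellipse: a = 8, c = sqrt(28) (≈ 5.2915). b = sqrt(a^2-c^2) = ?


b^2 = 8^2 - (sqrt(28))^2 = 64 - 28 = 36
b = sqrt(36) = 6

b = 6


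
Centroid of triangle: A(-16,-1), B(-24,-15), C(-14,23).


Gx = (-16- 24- 14)/3 = -54/3 = -18.0000
Gy = (-1- 15+23)/3 = 7/3 = 2.3333

G = (-18.0000, 2.3333)


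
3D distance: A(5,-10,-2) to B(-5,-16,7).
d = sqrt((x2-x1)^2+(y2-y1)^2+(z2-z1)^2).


dx=-10, dy=-6, dz=9
d = sqrt(100+36+81) = sqrt(217) = 14.7309

14.7309


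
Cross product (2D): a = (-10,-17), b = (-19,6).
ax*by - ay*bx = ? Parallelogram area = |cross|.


cross = -10*6 + 17*(-19) = -60 - 323 = -383
Parallelogram area = |-383| = 383

cross = -383, parallelogram area = 383


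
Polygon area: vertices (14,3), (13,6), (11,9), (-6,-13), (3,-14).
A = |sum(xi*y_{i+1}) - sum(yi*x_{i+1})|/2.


sum(xi*y_{i+1}) = 14*6 + 13*9 + 11*(-13) - 6*(-14) + 3*3 = 151
sum(yi*x_{i+1}) = 3*13 + 6*11 + 9*(-6) - 13*3 - 14*14 = -184
Area = |151 + 184|/2 = 335/2 = 167.5000

167.5000 sq units


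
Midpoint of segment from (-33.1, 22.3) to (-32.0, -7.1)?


Mx = (-33.1 - 32.0)/2 = -65.1/2 = -32.5500
My = (22.3 - 7.1)/2 = 15.2/2 = 7.6000

(-32.5500, 7.6000)


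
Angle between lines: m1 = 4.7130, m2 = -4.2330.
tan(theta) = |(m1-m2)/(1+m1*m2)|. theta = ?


m1-m2 = 8.946
1+m1*m2 = -18.950129
tan(theta) = |8.946/(-18.950129)| = 0.472081
theta = arctan(|8.946/(-18.950129)|) = 25.2711 degrees (acute angle)

25.2711 degrees


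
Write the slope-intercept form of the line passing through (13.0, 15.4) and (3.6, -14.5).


m = (-29.9)/(-9.4) = 3.1809
b = y1 - m*x1 = 15.4 - (-29.9*13.0)/(-9.4) = 15.4 - 41.3511 = -25.9511

y = 3.1809x - 25.9511


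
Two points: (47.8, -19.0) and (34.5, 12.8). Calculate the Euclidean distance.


dx = 34.5 - 47.8 = -13.3
dy = 12.8 + 19.0 = 31.8
d = sqrt(176.89 + 1011.24) = sqrt(1188.13) = 34.4693

34.4693


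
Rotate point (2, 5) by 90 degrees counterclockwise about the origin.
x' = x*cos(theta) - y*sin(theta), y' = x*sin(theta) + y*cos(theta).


cos(90) = 0, sin(90) = 1
x' = 2*0 - 5*1 = -5
y' = 2*1 + 5*0 = 2

(-5, 2)


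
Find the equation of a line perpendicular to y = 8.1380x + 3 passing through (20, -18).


Perpendicular slope = -1/m1 = -1/8.1380 = -0.1229
b2 = y0 - m2*x0 = -18 + 20/8.1380 = -18 + 2.4576 = -15.5424

y = -0.1229x - 15.5424


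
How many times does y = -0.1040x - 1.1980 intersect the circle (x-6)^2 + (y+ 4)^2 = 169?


Substitute y = -0.1040x - 1.1980: (x-6)^2 + (-0.1040x- 1.1980+ 4)^2 = 169
Expand to Ax^2 + Bx + C = 0, where b-k = 2.802
A = 1+m^2 = 1.010816
B = 2(m(b-k) - h) = 2(-0.1040*2.802 - 6) = -12.582816
C = h^2 + (b-k)^2 - r^2 = 36 + 7.851204 - 169 = -125.148796
disc = B^2-4AC = 158.3273 + 506.0096 = 664.3369
disc > 0

2 intersection points


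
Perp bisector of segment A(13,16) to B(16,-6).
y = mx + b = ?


Midpoint = (14.5, 5)
Slope of AB = dy/dx = -22/3 = -7.3333
Perp slope = -dx/dy = 3/22 = 0.1364
b = My - (perp slope)*Mx = 5 + (3*14.5)/(-22) = 5 - 1.9773 = 3.0227

y = 0.1364x + 3.0227


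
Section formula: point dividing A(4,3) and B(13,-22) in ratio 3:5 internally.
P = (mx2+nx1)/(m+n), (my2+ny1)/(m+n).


Px = (3*13 + 5*4)/8 = 59/8 = 7.3750
Py = (3*(-22) + 5*3)/8 = -51/8 = -6.3750

P = (7.3750, -6.3750)


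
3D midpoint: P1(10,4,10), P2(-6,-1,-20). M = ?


Mx = (10- 6)/2 = 2.0000
My = (4- 1)/2 = 1.5000
Mz = (10- 20)/2 = -5.0000

M = (2.0000, 1.5000, -5.0000)


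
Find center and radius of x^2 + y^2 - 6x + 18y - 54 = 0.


h = -D/2 = 6/2 = 3
k = -E/2 = -18/2 = -9
r^2 = h^2 + k^2 - F = 9 + 81 + 54 = 144
r = 12

Center (3, -9), radius = 12


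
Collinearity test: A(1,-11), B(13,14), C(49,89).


1*(14-89) + 13*(89+ 11) + 49*(-11-14)
= -75 + 1300 - 1225 = 0

Yes, collinear (determinant = 0)


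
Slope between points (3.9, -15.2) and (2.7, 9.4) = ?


dy = 9.4 + 15.2 = 24.6
dx = 2.7 - 3.9 = -1.2
m = 24.6/(-1.2) = -20.5000

m = -20.5000


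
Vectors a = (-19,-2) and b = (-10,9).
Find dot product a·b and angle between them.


a·b = -19*(-10) - 2*9 = 190 - 18 = 172
|a| = sqrt(361+4) = 19.1050
|b| = sqrt(100+81) = 13.4536
cos(theta) = 172/(sqrt(365)*sqrt(181)) = 172/sqrt(66065) = 0.669180
theta = arccos(172/sqrt(66065)) = 47.9962 degrees

a·b = 172, theta = 47.9962 deg


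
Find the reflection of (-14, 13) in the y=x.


Reflection rule for y=x: (y, x)
(-14, 13) -> (13, -14)

(13, -14)


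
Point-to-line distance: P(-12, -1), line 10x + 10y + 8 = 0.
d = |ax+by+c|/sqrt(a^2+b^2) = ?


|10*(-12) + 10*(-1) + 8| = |-122| = 122
sqrt(100 + 100) = sqrt(200) = 14.1421
d = 122/sqrt(200) = 8.6267

8.6267


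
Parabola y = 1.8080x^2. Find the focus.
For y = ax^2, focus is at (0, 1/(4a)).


a = 1.8080
4a = 7.2320
focus = (0, 1/7.2320) = (0, 0.1383)

Focus = (0, 0.1383)


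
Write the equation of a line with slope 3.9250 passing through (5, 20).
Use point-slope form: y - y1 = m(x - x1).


y - 20 = 3.9250(x - 5)
y = 3.9250x + 20 - 3.9250*5
y = 3.9250x + 0.3750

y = 3.9250x + 0.3750


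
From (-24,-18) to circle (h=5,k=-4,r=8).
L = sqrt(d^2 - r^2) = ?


d = sqrt((-24-5)^2 + (-18+ 4)^2) = sqrt(841+196) = 32.2025
L = sqrt(1037.0000 - 64) = sqrt(973.0000) = 31.1929

31.1929


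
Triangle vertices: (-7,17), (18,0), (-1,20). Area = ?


-7*(0-20) = 140
18*(20-17) = 54
-1*(17-0) = -17
sum = 177
Area = |177|/2 = 88.5000

88.5000 sq units


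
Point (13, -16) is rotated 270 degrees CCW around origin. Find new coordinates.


cos(270) = 0, sin(270) = -1
x' = 13*0 + 16*(-1) = -16
y' = 13*(-1) - 16*0 = -13

(-16, -13)


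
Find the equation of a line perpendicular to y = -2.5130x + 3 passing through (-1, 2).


Perpendicular slope = -1/m1 = -1/(-2.5130) = 0.3979
b2 = y0 - m2*x0 = 2 - 1/(-2.5130) = 2 + 0.3979 = 2.3979

y = 0.3979x + 2.3979


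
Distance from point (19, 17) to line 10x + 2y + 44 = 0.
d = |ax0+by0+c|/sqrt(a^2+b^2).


|10*19 + 2*17 + 44| = |268| = 268
sqrt(100 + 4) = sqrt(104) = 10.1980
d = 268/sqrt(104) = 26.2796

26.2796


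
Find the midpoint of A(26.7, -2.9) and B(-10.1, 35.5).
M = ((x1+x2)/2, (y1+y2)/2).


Mx = (26.7 - 10.1)/2 = 16.6/2 = 8.3000
My = (-2.9 + 35.5)/2 = 32.6/2 = 16.3000

(8.3000, 16.3000)


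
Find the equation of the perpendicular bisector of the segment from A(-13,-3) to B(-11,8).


Midpoint = (-12, 2.5)
Slope of AB = dy/dx = 11/2 = 5.5000
Perp slope = -dx/dy = -2/11 = -0.1818
b = My - (perp slope)*Mx = 2.5 + (2*(-12))/11 = 2.5 - 2.1818 = 0.3182

y = -0.1818x + 0.3182


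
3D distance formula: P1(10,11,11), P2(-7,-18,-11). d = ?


dx=-17, dy=-29, dz=-22
d = sqrt(289+841+484) = sqrt(1614) = 40.1746

40.1746


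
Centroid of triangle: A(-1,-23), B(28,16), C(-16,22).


Gx = (-1+28- 16)/3 = 11/3 = 3.6667
Gy = (-23+16+22)/3 = 15/3 = 5.0000

G = (3.6667, 5.0000)


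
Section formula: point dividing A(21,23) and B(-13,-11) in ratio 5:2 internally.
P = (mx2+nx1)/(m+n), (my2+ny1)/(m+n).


Px = (5*(-13) + 2*21)/7 = -23/7 = -3.2857
Py = (5*(-11) + 2*23)/7 = -9/7 = -1.2857

P = (-3.2857, -1.2857)


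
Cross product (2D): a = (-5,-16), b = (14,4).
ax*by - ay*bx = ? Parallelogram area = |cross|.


cross = -5*4 + 16*14 = -20 + 224 = 204
Parallelogram area = |204| = 204

cross = 204, parallelogram area = 204


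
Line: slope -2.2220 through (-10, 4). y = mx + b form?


y - 4 = -2.2220(x + 10)
y = -2.2220x + 4 + 2.2220*(-10)
y = -2.2220x - 18.2200

y = -2.2220x - 18.2200


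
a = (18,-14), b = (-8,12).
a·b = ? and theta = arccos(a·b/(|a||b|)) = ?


a·b = 18*(-8) - 14*12 = -144 - 168 = -312
|a| = sqrt(324+196) = 22.8035
|b| = sqrt(64+144) = 14.4222
cos(theta) = -312/(sqrt(520)*sqrt(208)) = -312/sqrt(108160) = -0.948683
theta = arccos(-312/sqrt(108160)) = 161.5651 degrees

a·b = -312, theta = 161.5651 deg


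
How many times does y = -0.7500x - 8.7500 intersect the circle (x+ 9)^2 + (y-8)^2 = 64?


Substitute y = -0.7500x - 8.7500: (x+ 9)^2 + (-0.7500x- 8.7500-8)^2 = 64
Expand to Ax^2 + Bx + C = 0, where b-k = -16.75
A = 1+m^2 = 1.5625
B = 2(m(b-k) - h) = 2(-0.7500*(-16.75) + 9) = 43.125
C = h^2 + (b-k)^2 - r^2 = 81 + 280.5625 - 64 = 297.5625
disc = B^2-4AC = 1859.7656 - 1859.7656 = 0
disc = 0

1 intersection point (tangent)


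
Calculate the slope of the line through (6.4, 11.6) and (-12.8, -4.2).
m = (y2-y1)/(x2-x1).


dy = -4.2 - 11.6 = -15.8
dx = -12.8 - 6.4 = -19.2
m = -15.8/(-19.2) = 0.8229

m = 0.8229


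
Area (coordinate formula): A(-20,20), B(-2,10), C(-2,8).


-20*(10-8) = -40
-2*(8-20) = 24
-2*(20-10) = -20
sum = -36
Area = |-36|/2 = 18.0000

18.0000 sq units


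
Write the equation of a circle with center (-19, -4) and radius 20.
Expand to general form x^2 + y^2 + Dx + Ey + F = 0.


(x+ 19)^2 + (y+ 4)^2 = 20^2
D = -2h = 38, E = -2k = 8
F = h^2+k^2-r^2 = 361+16-400 = -23

x^2 + y^2 + 38x + 8y - 23 = 0


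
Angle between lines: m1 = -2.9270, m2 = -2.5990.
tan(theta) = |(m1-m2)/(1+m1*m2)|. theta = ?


m1-m2 = -0.328
1+m1*m2 = 8.607273
tan(theta) = |-0.328/8.607273| = 0.038107
theta = arctan(|-0.328/8.607273|) = 2.1823 degrees (acute angle)

2.1823 degrees


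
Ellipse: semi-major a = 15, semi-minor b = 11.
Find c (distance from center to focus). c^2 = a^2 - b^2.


c^2 = 15^2 - 11^2 = 225 - 121 = 104
c = sqrt(104) = 10.1980

c = 10.1980


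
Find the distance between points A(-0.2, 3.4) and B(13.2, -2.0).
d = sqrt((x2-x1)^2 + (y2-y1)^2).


dx = 13.2 + 0.2 = 13.4
dy = -2.0 - 3.4 = -5.4
d = sqrt(179.56 + 29.16) = sqrt(208.72) = 14.4471

14.4471


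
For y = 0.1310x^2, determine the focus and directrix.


a = 0.1310
1/(4a) = 1.9084
Focus = (0, 1.9084)
Directrix: y = -1.9084

Focus = (0, 1.9084), Directrix: y = -1.9084


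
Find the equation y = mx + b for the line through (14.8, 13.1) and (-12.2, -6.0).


m = (-19.1)/(-27.0) = 0.7074
b = y1 - m*x1 = 13.1 - (-19.1*14.8)/(-27.0) = 13.1 - 10.4696 = 2.6304

y = 0.7074x + 2.6304


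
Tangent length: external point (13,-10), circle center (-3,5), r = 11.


d = sqrt((13+ 3)^2 + (-10-5)^2) = sqrt(256+225) = 21.9317
L = sqrt(481.0000 - 121) = sqrt(360.0000) = 18.9737

18.9737


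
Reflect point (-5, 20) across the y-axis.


Reflection rule for y-axis: (-x, y)
(-5, 20) -> (5, 20)

(5, 20)


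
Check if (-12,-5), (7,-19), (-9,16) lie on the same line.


-12*(-19-16) + 7*(16+ 5) - 9*(-5+ 19)
= 420 + 147 - 126 = 441

No, not collinear (determinant = 441)


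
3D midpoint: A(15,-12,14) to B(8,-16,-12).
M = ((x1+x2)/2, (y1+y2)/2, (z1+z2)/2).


Mx = (15+8)/2 = 11.5000
My = (-12- 16)/2 = -14.0000
Mz = (14- 12)/2 = 1.0000

M = (11.5000, -14.0000, 1.0000)


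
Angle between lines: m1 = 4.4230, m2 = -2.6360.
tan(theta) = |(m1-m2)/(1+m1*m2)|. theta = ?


m1-m2 = 7.059
1+m1*m2 = -10.659028
tan(theta) = |7.059/(-10.659028)| = 0.662256
theta = arctan(|7.059/(-10.659028)|) = 33.5147 degrees (acute angle)

33.5147 degrees


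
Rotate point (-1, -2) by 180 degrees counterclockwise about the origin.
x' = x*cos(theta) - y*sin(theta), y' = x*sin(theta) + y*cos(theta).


cos(180) = -1, sin(180) = 0
x' = -1*(-1) + 2*0 = 1
y' = -1*0 - 2*(-1) = 2

(1, 2)


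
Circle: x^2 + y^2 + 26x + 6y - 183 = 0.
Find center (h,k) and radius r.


h = -D/2 = -26/2 = -13
k = -E/2 = -6/2 = -3
r^2 = h^2 + k^2 - F = 169 + 9 + 183 = 361
r = 19

Center (-13, -3), radius = 19


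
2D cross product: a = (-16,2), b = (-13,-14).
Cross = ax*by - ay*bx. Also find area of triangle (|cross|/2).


cross = -16*(-14) - 2*(-13) = 224 + 26 = 250
Triangle area = |250|/2 = 250/2 = 125.0000

cross = 250, triangle area = 125.0000


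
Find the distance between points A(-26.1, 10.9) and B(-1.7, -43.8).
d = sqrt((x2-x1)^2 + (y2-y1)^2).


dx = -1.7 + 26.1 = 24.4
dy = -43.8 - 10.9 = -54.7
d = sqrt(595.36 + 2992.09) = sqrt(3587.45) = 59.8953

59.8953


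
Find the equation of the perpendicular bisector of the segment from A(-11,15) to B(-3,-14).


Midpoint = (-7, 0.5)
Slope of AB = dy/dx = -29/8 = -3.6250
Perp slope = -dx/dy = 8/29 = 0.2759
b = My - (perp slope)*Mx = 0.5 + (8*(-7))/(-29) = 0.5 + 1.9310 = 2.4310

y = 0.2759x + 2.4310


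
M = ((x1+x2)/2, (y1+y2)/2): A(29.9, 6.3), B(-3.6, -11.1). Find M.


Mx = (29.9 - 3.6)/2 = 26.3/2 = 13.1500
My = (6.3 - 11.1)/2 = -4.8/2 = -2.4000

(13.1500, -2.4000)


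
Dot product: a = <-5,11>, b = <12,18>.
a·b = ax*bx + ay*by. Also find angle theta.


a·b = -5*12 + 11*18 = -60 + 198 = 138
|a| = sqrt(25+121) = 12.0830
|b| = sqrt(144+324) = 21.6333
cos(theta) = 138/(sqrt(146)*sqrt(468)) = 138/sqrt(68328) = 0.527934
theta = arccos(138/sqrt(68328)) = 58.1340 degrees

a·b = 138, theta = 58.1340 deg


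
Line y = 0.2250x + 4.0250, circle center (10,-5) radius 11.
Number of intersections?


Substitute y = 0.2250x + 4.0250: (x-10)^2 + (0.2250x+4.0250+ 5)^2 = 121
Expand to Ax^2 + Bx + C = 0, where b-k = 9.025
A = 1+m^2 = 1.050625
B = 2(m(b-k) - h) = 2(0.2250*9.025 - 10) = -15.93875
C = h^2 + (b-k)^2 - r^2 = 100 + 81.450625 - 121 = 60.450625
disc = B^2-4AC = 254.0438 - 254.0438 = 0
disc = 0

1 intersection point (tangent)


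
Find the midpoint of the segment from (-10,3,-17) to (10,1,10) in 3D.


Mx = (-10+10)/2 = 0
My = (3+1)/2 = 2.0000
Mz = (-17+10)/2 = -3.5000

M = (0, 2.0000, -3.5000)


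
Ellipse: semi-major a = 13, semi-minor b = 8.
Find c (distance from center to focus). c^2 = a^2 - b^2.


c^2 = 13^2 - 8^2 = 169 - 64 = 105
c = sqrt(105) = 10.2470

c = 10.2470


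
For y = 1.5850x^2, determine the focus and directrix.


a = 1.5850
1/(4a) = 0.1577
Focus = (0, 0.1577)
Directrix: y = -0.1577

Focus = (0, 0.1577), Directrix: y = -0.1577


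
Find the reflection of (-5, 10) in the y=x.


Reflection rule for y=x: (y, x)
(-5, 10) -> (10, -5)

(10, -5)


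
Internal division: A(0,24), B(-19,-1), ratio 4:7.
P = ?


Px = (4*(-19) + 7*0)/11 = -76/11 = -6.9091
Py = (4*(-1) + 7*24)/11 = 164/11 = 14.9091

P = (-6.9091, 14.9091)


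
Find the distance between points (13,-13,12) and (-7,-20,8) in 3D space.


dx=-20, dy=-7, dz=-4
d = sqrt(400+49+16) = sqrt(465) = 21.5639

21.5639


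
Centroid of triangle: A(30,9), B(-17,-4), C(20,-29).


Gx = (30- 17+20)/3 = 33/3 = 11.0000
Gy = (9- 4- 29)/3 = -24/3 = -8.0000

G = (11.0000, -8.0000)


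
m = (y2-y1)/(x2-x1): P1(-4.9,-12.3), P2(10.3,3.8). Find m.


dy = 3.8 + 12.3 = 16.1
dx = 10.3 + 4.9 = 15.2
m = 16.1/15.2 = 1.0592

m = 1.0592


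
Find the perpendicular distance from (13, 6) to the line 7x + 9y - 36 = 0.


|7*13 + 9*6 - 36| = |109| = 109
sqrt(49 + 81) = sqrt(130) = 11.4018
d = 109/sqrt(130) = 9.5599

9.5599


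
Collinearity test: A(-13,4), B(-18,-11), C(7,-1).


-13*(-11+ 1) - 18*(-1-4) + 7*(4+ 11)
= 130 + 90 + 105 = 325

No, not collinear (determinant = 325)


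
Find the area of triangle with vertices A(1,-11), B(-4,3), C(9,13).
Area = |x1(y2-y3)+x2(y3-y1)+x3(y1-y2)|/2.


1*(3-13) = -10
-4*(13+ 11) = -96
9*(-11-3) = -126
sum = -232
Area = |-232|/2 = 116.0000

116.0000 sq units


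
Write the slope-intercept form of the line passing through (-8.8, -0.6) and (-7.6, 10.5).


m = (11.1)/(1.2) = 9.2500
b = y1 - m*x1 = -0.6 - (11.1*(-8.8))/(1.2) = -0.6 + 81.4000 = 80.8000

y = 9.2500x + 80.8000


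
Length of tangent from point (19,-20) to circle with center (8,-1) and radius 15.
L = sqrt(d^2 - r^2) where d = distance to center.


d = sqrt((19-8)^2 + (-20+ 1)^2) = sqrt(121+361) = 21.9545
L = sqrt(482.0000 - 225) = sqrt(257.0000) = 16.0312

16.0312


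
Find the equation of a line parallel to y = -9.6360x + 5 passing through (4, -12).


Parallel lines have equal slopes.
m2 = -9.6360
b2 = -12 + 9.6360*4 = 26.5440

y = -9.6360x + 26.5440


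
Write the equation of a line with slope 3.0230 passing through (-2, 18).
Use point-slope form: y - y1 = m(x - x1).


y - 18 = 3.0230(x + 2)
y = 3.0230x + 18 - 3.0230*(-2)
y = 3.0230x + 24.0460

y = 3.0230x + 24.0460


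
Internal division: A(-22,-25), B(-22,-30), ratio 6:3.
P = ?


Px = (6*(-22) + 3*(-22))/9 = -198/9 = -22.0000
Py = (6*(-30) + 3*(-25))/9 = -255/9 = -28.3333

P = (-22.0000, -28.3333)


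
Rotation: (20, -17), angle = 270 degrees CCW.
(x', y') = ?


cos(270) = 0, sin(270) = -1
x' = 20*0 + 17*(-1) = -17
y' = 20*(-1) - 17*0 = -20

(-17, -20)


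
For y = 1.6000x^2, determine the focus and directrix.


a = 1.6000
1/(4a) = 0.1562
Focus = (0, 0.1562)
Directrix: y = -0.1562

Focus = (0, 0.1562), Directrix: y = -0.1562


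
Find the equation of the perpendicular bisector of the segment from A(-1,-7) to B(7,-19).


Midpoint = (3, -13)
Slope of AB = dy/dx = -12/8 = -1.5000
Perp slope = -dx/dy = 8/12 = 0.6667
b = My - (perp slope)*Mx = -13 + (8*3)/(-12) = -13 - 2.0000 = -15.0000

y = 0.6667x - 15.0000


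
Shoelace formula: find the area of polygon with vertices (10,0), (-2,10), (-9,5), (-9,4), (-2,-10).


sum(xi*y_{i+1}) = 10*10 - 2*5 - 9*4 - 9*(-10) - 2*0 = 144
sum(yi*x_{i+1}) = 0*(-2) + 10*(-9) + 5*(-9) + 4*(-2) - 10*10 = -243
Area = |144 + 243|/2 = 387/2 = 193.5000

193.5000 sq units


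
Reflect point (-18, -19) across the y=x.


Reflection rule for y=x: (y, x)
(-18, -19) -> (-19, -18)

(-19, -18)


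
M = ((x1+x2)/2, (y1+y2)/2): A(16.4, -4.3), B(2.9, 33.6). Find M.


Mx = (16.4 + 2.9)/2 = 19.3/2 = 9.6500
My = (-4.3 + 33.6)/2 = 29.3/2 = 14.6500

(9.6500, 14.6500)


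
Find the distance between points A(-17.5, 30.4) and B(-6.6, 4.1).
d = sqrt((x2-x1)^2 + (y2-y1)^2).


dx = -6.6 + 17.5 = 10.9
dy = 4.1 - 30.4 = -26.3
d = sqrt(118.81 + 691.69) = sqrt(810.5) = 28.4693

28.4693


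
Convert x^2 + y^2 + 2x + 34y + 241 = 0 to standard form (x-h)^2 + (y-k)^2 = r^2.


h = -D/2 = -2/2 = -1
k = -E/2 = -34/2 = -17
r^2 = h^2 + k^2 - F = 1 + 289 - 241 = 49
r = 7

Center (-1, -17), radius = 7


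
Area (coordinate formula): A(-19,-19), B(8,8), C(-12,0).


-19*(8-0) = -152
8*(0+ 19) = 152
-12*(-19-8) = 324
sum = 324
Area = |324|/2 = 162.0000

162.0000 sq units


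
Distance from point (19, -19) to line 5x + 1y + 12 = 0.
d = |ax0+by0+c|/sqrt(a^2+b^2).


|5*19 + 1*(-19) + 12| = |88| = 88
sqrt(25 + 1) = sqrt(26) = 5.0990
d = 88/sqrt(26) = 17.2582

17.2582


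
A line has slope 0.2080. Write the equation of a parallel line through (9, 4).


Parallel lines have equal slopes.
m2 = 0.2080
b2 = 4 - 0.2080*9 = 2.1280

y = 0.2080x + 2.1280


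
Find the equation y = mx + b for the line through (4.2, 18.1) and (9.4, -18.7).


m = (-36.8)/(5.2) = -7.0769
b = y1 - m*x1 = 18.1 - (-36.8*4.2)/(5.2) = 18.1 + 29.7231 = 47.8231

y = -7.0769x + 47.8231


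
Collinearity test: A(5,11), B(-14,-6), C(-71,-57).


5*(-6+ 57) - 14*(-57-11) - 71*(11+ 6)
= 255 + 952 - 1207 = 0

Yes, collinear (determinant = 0)


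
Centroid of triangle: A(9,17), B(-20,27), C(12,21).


Gx = (9- 20+12)/3 = 1/3 = 0.3333
Gy = (17+27+21)/3 = 65/3 = 21.6667

G = (0.3333, 21.6667)


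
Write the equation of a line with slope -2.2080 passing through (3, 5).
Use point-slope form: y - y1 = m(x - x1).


y - 5 = -2.2080(x - 3)
y = -2.2080x + 5 + 2.2080*3
y = -2.2080x + 11.6240

y = -2.2080x + 11.6240


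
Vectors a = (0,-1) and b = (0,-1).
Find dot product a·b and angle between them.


a·b = 0*0 - 1*(-1) = 0 + 1 = 1
|a| = sqrt(0+1) = 1.0000
|b| = sqrt(0+1) = 1.0000
cos(theta) = 1/(sqrt(1)*sqrt(1)) = 1/sqrt(1) = 1
theta = arccos(1/sqrt(1)) = 0 degrees

a·b = 1, theta = 0 deg


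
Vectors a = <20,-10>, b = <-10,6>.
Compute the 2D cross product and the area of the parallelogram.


cross = 20*6 + 10*(-10) = 120 - 100 = 20
Parallelogram area = |20| = 20

cross = 20, parallelogram area = 20


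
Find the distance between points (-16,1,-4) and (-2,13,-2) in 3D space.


dx=14, dy=12, dz=2
d = sqrt(196+144+4) = sqrt(344) = 18.5472

18.5472


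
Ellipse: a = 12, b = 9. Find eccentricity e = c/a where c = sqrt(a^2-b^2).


c = sqrt(144-81) = sqrt(63) = 7.9373
e = c/a = sqrt(63)/12 = 0.6614

e = 0.6614


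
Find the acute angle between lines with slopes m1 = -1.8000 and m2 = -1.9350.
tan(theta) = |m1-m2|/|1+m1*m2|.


m1-m2 = 0.135
1+m1*m2 = 4.483
tan(theta) = |0.135/4.483| = 0.030114
theta = arctan(|0.135/4.483|) = 1.7249 degrees (acute angle)

1.7249 degrees


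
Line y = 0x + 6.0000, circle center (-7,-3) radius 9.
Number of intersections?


Substitute y = 0x + 6.0000: (x+ 7)^2 + (0x+6.0000+ 3)^2 = 81
Expand to Ax^2 + Bx + C = 0, where b-k = 9
A = 1+m^2 = 1
B = 2(m(b-k) - h) = 2(0*9 + 7) = 14
C = h^2 + (b-k)^2 - r^2 = 49 + 81 - 81 = 49
disc = B^2-4AC = 196.0000 - 196.0000 = 0
disc = 0

1 intersection point (tangent)


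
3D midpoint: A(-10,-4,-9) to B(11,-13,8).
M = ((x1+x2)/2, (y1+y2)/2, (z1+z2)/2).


Mx = (-10+11)/2 = 0.5000
My = (-4- 13)/2 = -8.5000
Mz = (-9+8)/2 = -0.5000

M = (0.5000, -8.5000, -0.5000)


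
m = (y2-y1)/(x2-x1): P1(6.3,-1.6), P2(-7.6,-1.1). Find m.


dy = -1.1 + 1.6 = 0.5
dx = -7.6 - 6.3 = -13.9
m = 0.5/(-13.9) = -0.0360

m = -0.0360


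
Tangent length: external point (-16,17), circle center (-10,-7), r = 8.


d = sqrt((-16+ 10)^2 + (17+ 7)^2) = sqrt(36+576) = 24.7386
L = sqrt(612.0000 - 64) = sqrt(548.0000) = 23.4094

23.4094


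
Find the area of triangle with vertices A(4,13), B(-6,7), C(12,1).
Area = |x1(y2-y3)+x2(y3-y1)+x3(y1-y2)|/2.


4*(7-1) = 24
-6*(1-13) = 72
12*(13-7) = 72
sum = 168
Area = |168|/2 = 84.0000

84.0000 sq units


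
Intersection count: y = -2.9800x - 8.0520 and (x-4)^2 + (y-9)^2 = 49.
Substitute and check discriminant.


Substitute y = -2.9800x - 8.0520: (x-4)^2 + (-2.9800x- 8.0520-9)^2 = 49
Expand to Ax^2 + Bx + C = 0, where b-k = -17.052
A = 1+m^2 = 9.8804
B = 2(m(b-k) - h) = 2(-2.9800*(-17.052) - 4) = 93.62992
C = h^2 + (b-k)^2 - r^2 = 16 + 290.770704 - 49 = 257.770704
disc = B^2-4AC = 8766.5619 - 10187.5107 = -1420.9488
disc < 0

0 intersection points


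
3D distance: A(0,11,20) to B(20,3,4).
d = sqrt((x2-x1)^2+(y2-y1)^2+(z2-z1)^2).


dx=20, dy=-8, dz=-16
d = sqrt(400+64+256) = sqrt(720) = 26.8328

26.8328


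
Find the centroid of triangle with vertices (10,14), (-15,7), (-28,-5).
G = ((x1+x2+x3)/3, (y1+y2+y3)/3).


Gx = (10- 15- 28)/3 = -33/3 = -11.0000
Gy = (14+7- 5)/3 = 16/3 = 5.3333

G = (-11.0000, 5.3333)


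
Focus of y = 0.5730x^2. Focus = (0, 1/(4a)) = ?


a = 0.5730
4a = 2.2920
focus = (0, 1/2.2920) = (0, 0.4363)

Focus = (0, 0.4363)


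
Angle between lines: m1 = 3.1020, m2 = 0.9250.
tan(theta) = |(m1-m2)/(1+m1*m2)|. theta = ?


m1-m2 = 2.177
1+m1*m2 = 3.86935
tan(theta) = |2.177/3.86935| = 0.562627
theta = arctan(|2.177/3.86935|) = 29.3633 degrees (acute angle)

29.3633 degrees


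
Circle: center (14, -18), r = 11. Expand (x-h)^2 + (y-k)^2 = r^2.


(x-14)^2 + (y+ 18)^2 = 11^2
D = -2h = -28, E = -2k = 36
F = h^2+k^2-r^2 = 196+324-121 = 399

x^2 + y^2 - 28x + 36y + 399 = 0


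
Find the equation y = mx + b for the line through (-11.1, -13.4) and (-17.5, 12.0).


m = (25.4)/(-6.4) = -3.9687
b = y1 - m*x1 = -13.4 - (25.4*(-11.1))/(-6.4) = -13.4 - 44.0531 = -57.4531

y = -3.9687x - 57.4531


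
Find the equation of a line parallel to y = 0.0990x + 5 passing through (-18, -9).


Parallel lines have equal slopes.
m2 = 0.0990
b2 = -9 - 0.0990*(-18) = -7.2180

y = 0.0990x - 7.2180


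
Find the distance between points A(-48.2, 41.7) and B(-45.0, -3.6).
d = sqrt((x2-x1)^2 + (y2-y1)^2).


dx = -45.0 + 48.2 = 3.2
dy = -3.6 - 41.7 = -45.3
d = sqrt(10.24 + 2052.09) = sqrt(2062.33) = 45.4129

45.4129


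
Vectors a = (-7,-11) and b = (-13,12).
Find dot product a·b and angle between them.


a·b = -7*(-13) - 11*12 = 91 - 132 = -41
|a| = sqrt(49+121) = 13.0384
|b| = sqrt(169+144) = 17.6918
cos(theta) = -41/(sqrt(170)*sqrt(313)) = -41/sqrt(53210) = -0.177741
theta = arccos(-41/sqrt(53210)) = 100.2382 degrees

a·b = -41, theta = 100.2382 deg


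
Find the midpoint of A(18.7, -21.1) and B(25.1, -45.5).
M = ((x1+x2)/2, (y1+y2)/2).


Mx = (18.7 + 25.1)/2 = 43.8/2 = 21.9000
My = (-21.1 - 45.5)/2 = -66.6/2 = -33.3000

(21.9000, -33.3000)


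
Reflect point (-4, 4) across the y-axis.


Reflection rule for y-axis: (-x, y)
(-4, 4) -> (4, 4)

(4, 4)


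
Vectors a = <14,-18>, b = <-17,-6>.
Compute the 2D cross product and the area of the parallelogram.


cross = 14*(-6) + 18*(-17) = -84 - 306 = -390
Parallelogram area = |-390| = 390

cross = -390, parallelogram area = 390


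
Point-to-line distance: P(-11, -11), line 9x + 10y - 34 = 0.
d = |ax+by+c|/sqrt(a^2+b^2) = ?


|9*(-11) + 10*(-11) - 34| = |-243| = 243
sqrt(81 + 100) = sqrt(181) = 13.4536
d = 243/sqrt(181) = 18.0620

18.0620


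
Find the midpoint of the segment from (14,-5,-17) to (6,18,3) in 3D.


Mx = (14+6)/2 = 10.0000
My = (-5+18)/2 = 6.5000
Mz = (-17+3)/2 = -7.0000

M = (10.0000, 6.5000, -7.0000)


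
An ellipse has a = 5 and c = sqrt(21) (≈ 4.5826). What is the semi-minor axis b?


b^2 = 5^2 - (sqrt(21))^2 = 25 - 21 = 4
b = sqrt(4) = 2

b = 2


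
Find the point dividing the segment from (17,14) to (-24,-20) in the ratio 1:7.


Px = (1*(-24) + 7*17)/8 = 95/8 = 11.8750
Py = (1*(-20) + 7*14)/8 = 78/8 = 9.7500

P = (11.8750, 9.7500)


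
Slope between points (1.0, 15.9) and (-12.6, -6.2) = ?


dy = -6.2 - 15.9 = -22.1
dx = -12.6 - 1.0 = -13.6
m = -22.1/(-13.6) = 1.6250

m = 1.6250


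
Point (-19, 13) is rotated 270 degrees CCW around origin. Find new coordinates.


cos(270) = 0, sin(270) = -1
x' = -19*0 - 13*(-1) = 13
y' = -19*(-1) + 13*0 = 19

(13, 19)


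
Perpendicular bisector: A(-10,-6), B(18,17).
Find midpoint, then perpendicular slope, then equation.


Midpoint = (4, 5.5)
Slope of AB = dy/dx = 23/28 = 0.8214
Perp slope = -dx/dy = -28/23 = -1.2174
b = My - (perp slope)*Mx = 5.5 + (28*4)/23 = 5.5 + 4.8696 = 10.3696

y = -1.2174x + 10.3696


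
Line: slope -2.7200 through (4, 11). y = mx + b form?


y - 11 = -2.7200(x - 4)
y = -2.7200x + 11 + 2.7200*4
y = -2.7200x + 21.8800

y = -2.7200x + 21.8800


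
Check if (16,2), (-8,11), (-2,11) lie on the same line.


16*(11-11) - 8*(11-2) - 2*(2-11)
= 0 - 72 + 18 = -54

No, not collinear (determinant = -54)


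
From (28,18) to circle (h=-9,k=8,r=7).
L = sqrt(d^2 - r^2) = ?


d = sqrt((28+ 9)^2 + (18-8)^2) = sqrt(1369+100) = 38.3275
L = sqrt(1469.0000 - 49) = sqrt(1420.0000) = 37.6829

37.6829


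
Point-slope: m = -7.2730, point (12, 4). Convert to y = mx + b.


y - 4 = -7.2730(x - 12)
y = -7.2730x + 4 + 7.2730*12
y = -7.2730x + 91.2760

y = -7.2730x + 91.2760


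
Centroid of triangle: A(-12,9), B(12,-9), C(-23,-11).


Gx = (-12+12- 23)/3 = -23/3 = -7.6667
Gy = (9- 9- 11)/3 = -11/3 = -3.6667

G = (-7.6667, -3.6667)


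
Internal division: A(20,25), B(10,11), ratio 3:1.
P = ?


Px = (3*10 + 1*20)/4 = 50/4 = 12.5000
Py = (3*11 + 1*25)/4 = 58/4 = 14.5000

P = (12.5000, 14.5000)


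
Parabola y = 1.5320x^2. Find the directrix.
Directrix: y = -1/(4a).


a = 1.5320
1/(4a) = 0.1632
directrix: y = -0.1632 = -0.1632

y = -0.1632


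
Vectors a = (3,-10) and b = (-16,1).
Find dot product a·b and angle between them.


a·b = 3*(-16) - 10*1 = -48 - 10 = -58
|a| = sqrt(9+100) = 10.4403
|b| = sqrt(256+1) = 16.0312
cos(theta) = -58/(sqrt(109)*sqrt(257)) = -58/sqrt(28013) = -0.346536
theta = arccos(-58/sqrt(28013)) = 110.2756 degrees

a·b = -58, theta = 110.2756 deg


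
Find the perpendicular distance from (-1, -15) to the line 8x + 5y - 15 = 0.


|8*(-1) + 5*(-15) - 15| = |-98| = 98
sqrt(64 + 25) = sqrt(89) = 9.4340
d = 98/sqrt(89) = 10.3880

10.3880


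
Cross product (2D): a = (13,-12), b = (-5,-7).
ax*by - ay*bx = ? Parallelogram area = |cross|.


cross = 13*(-7) + 12*(-5) = -91 - 60 = -151
Parallelogram area = |-151| = 151

cross = -151, parallelogram area = 151


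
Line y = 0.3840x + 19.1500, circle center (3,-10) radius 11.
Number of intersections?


Substitute y = 0.3840x + 19.1500: (x-3)^2 + (0.3840x+19.1500+ 10)^2 = 121
Expand to Ax^2 + Bx + C = 0, where b-k = 29.15
A = 1+m^2 = 1.147456
B = 2(m(b-k) - h) = 2(0.3840*29.15 - 3) = 16.3872
C = h^2 + (b-k)^2 - r^2 = 9 + 849.7225 - 121 = 737.7225
disc = B^2-4AC = 268.5403 - 3386.0164 = -3117.4761
disc < 0

0 intersection points


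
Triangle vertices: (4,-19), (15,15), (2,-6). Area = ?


4*(15+ 6) = 84
15*(-6+ 19) = 195
2*(-19-15) = -68
sum = 211
Area = |211|/2 = 105.5000

105.5000 sq units


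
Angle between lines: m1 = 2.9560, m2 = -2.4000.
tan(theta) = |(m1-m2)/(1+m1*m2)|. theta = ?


m1-m2 = 5.356
1+m1*m2 = -6.0944
tan(theta) = |5.356/(-6.0944)| = 0.878840
theta = arctan(|5.356/(-6.0944)|) = 41.3103 degrees (acute angle)

41.3103 degrees


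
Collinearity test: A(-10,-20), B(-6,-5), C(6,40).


-10*(-5-40) - 6*(40+ 20) + 6*(-20+ 5)
= 450 - 360 - 90 = 0

Yes, collinear (determinant = 0)


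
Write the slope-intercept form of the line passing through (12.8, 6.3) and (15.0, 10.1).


m = (3.8)/(2.2) = 1.7273
b = y1 - m*x1 = 6.3 - (3.8*12.8)/(2.2) = 6.3 - 22.1091 = -15.8091

y = 1.7273x - 15.8091


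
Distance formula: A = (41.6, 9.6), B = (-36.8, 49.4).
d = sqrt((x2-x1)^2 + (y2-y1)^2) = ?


dx = -36.8 - 41.6 = -78.4
dy = 49.4 - 9.6 = 39.8
d = sqrt(6146.56 + 1584.04) = sqrt(7730.6) = 87.9238

87.9238


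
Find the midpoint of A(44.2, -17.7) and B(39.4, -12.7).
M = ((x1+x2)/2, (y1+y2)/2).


Mx = (44.2 + 39.4)/2 = 83.6/2 = 41.8000
My = (-17.7 - 12.7)/2 = -30.4/2 = -15.2000

(41.8000, -15.2000)


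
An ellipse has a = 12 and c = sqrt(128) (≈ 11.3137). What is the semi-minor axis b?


b^2 = 12^2 - (sqrt(128))^2 = 144 - 128 = 16
b = sqrt(16) = 4

b = 4


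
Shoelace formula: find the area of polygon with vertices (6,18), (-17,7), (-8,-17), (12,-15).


sum(xi*y_{i+1}) = 6*7 - 17*(-17) - 8*(-15) + 12*18 = 667
sum(yi*x_{i+1}) = 18*(-17) + 7*(-8) - 17*12 - 15*6 = -656
Area = |667 + 656|/2 = 1323/2 = 661.5000

661.5000 sq units


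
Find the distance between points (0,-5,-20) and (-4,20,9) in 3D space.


dx=-4, dy=25, dz=29
d = sqrt(16+625+841) = sqrt(1482) = 38.4968

38.4968


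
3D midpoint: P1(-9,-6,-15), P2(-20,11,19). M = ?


Mx = (-9- 20)/2 = -14.5000
My = (-6+11)/2 = 2.5000
Mz = (-15+19)/2 = 2.0000

M = (-14.5000, 2.5000, 2.0000)


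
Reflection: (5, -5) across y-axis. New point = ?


Reflection rule for y-axis: (-x, y)
(5, -5) -> (-5, -5)

(-5, -5)


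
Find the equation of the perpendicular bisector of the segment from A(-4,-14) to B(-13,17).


Midpoint = (-8.5, 1.5)
Slope of AB = dy/dx = 31/(-9) = -3.4444
Perp slope = -dx/dy = 9/31 = 0.2903
b = My - (perp slope)*Mx = 1.5 + (-9*(-8.5))/31 = 1.5 + 2.4677 = 3.9677

y = 0.2903x + 3.9677


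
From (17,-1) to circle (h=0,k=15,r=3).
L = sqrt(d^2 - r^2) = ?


d = sqrt((17-0)^2 + (-1-15)^2) = sqrt(289+256) = 23.3452
L = sqrt(545.0000 - 9) = sqrt(536.0000) = 23.1517

23.1517


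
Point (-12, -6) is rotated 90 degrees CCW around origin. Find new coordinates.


cos(90) = 0, sin(90) = 1
x' = -12*0 + 6*1 = 6
y' = -12*1 - 6*0 = -12

(6, -12)


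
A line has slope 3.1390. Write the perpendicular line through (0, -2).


Perpendicular slope = -1/m1 = -1/3.1390 = -0.3186
b2 = y0 - m2*x0 = -2 + 0/3.1390 = -2 + 0 = -2.0000

y = -0.3186x - 2.0000


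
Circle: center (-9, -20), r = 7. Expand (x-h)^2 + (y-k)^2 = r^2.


(x+ 9)^2 + (y+ 20)^2 = 7^2
D = -2h = 18, E = -2k = 40
F = h^2+k^2-r^2 = 81+400-49 = 432

x^2 + y^2 + 18x + 40y + 432 = 0


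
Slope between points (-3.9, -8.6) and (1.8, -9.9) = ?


dy = -9.9 + 8.6 = -1.3
dx = 1.8 + 3.9 = 5.7
m = -1.3/5.7 = -0.2281

m = -0.2281


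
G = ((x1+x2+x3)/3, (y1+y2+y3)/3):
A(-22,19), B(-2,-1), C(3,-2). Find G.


Gx = (-22- 2+3)/3 = -21/3 = -7.0000
Gy = (19- 1- 2)/3 = 16/3 = 5.3333

G = (-7.0000, 5.3333)


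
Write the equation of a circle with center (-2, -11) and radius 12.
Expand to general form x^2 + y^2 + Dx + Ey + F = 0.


(x+ 2)^2 + (y+ 11)^2 = 12^2
D = -2h = 4, E = -2k = 22
F = h^2+k^2-r^2 = 4+121-144 = -19

x^2 + y^2 + 4x + 22y - 19 = 0


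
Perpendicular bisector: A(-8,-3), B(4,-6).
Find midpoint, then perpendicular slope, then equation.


Midpoint = (-2, -4.5)
Slope of AB = dy/dx = -3/12 = -0.2500
Perp slope = -dx/dy = 12/3 = 4.0000
b = My - (perp slope)*Mx = -4.5 + (12*(-2))/(-3) = -4.5 + 8.0000 = 3.5000

y = 4.0000x + 3.5000


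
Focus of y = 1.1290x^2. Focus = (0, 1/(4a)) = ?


a = 1.1290
4a = 4.5160
focus = (0, 1/4.5160) = (0, 0.2214)

Focus = (0, 0.2214)


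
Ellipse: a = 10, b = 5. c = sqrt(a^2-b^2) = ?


c^2 = 10^2 - 5^2 = 100 - 25 = 75
c = sqrt(75) = 8.6603

c = 8.6603


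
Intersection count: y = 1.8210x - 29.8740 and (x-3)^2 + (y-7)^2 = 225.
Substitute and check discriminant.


Substitute y = 1.8210x - 29.8740: (x-3)^2 + (1.8210x- 29.8740-7)^2 = 225
Expand to Ax^2 + Bx + C = 0, where b-k = -36.874
A = 1+m^2 = 4.316041
B = 2(m(b-k) - h) = 2(1.8210*(-36.874) - 3) = -140.295108
C = h^2 + (b-k)^2 - r^2 = 9 + 1359.691876 - 225 = 1143.691876
disc = B^2-4AC = 19682.7173 - 19744.8841 = -62.1668
disc < 0

0 intersection points


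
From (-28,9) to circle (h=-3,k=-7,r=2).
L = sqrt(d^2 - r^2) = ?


d = sqrt((-28+ 3)^2 + (9+ 7)^2) = sqrt(625+256) = 29.6816
L = sqrt(881.0000 - 4) = sqrt(877.0000) = 29.6142

29.6142


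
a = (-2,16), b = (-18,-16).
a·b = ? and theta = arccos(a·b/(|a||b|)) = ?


a·b = -2*(-18) + 16*(-16) = 36 - 256 = -220
|a| = sqrt(4+256) = 16.1245
|b| = sqrt(324+256) = 24.0832
cos(theta) = -220/(sqrt(260)*sqrt(580)) = -220/sqrt(150800) = -0.566529
theta = arccos(-220/sqrt(150800)) = 124.5085 degrees

a·b = -220, theta = 124.5085 deg


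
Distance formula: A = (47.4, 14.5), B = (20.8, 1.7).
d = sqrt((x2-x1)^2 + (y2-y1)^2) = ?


dx = 20.8 - 47.4 = -26.6
dy = 1.7 - 14.5 = -12.8
d = sqrt(707.56 + 163.84) = sqrt(871.4) = 29.5195

29.5195


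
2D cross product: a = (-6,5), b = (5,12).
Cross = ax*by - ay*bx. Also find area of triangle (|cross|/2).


cross = -6*12 - 5*5 = -72 - 25 = -97
Triangle area = |-97|/2 = 97/2 = 48.5000

cross = -97, triangle area = 48.5000


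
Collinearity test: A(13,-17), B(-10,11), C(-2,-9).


13*(11+ 9) - 10*(-9+ 17) - 2*(-17-11)
= 260 - 80 + 56 = 236

No, not collinear (determinant = 236)
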